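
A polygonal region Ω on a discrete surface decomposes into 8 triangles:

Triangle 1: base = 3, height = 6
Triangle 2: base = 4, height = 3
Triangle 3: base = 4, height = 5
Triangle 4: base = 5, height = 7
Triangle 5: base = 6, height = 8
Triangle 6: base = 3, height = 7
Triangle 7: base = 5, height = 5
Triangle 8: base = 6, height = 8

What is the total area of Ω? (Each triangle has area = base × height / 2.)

(1/2)×3×6 + (1/2)×4×3 + (1/2)×4×5 + (1/2)×5×7 + (1/2)×6×8 + (1/2)×3×7 + (1/2)×5×5 + (1/2)×6×8 = 113.5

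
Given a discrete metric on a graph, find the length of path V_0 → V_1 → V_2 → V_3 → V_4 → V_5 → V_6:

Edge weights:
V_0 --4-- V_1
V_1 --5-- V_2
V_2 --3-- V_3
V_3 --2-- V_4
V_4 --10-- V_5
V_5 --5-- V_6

Arc length = 4 + 5 + 3 + 2 + 10 + 5 = 29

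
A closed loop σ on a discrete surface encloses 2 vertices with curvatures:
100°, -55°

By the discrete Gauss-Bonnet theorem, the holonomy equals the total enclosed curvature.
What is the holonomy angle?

Holonomy = total enclosed curvature = 100° + (-55°) = 45°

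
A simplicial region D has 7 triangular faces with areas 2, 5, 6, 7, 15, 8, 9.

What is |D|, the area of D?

2 + 5 + 6 + 7 + 15 + 8 + 9 = 52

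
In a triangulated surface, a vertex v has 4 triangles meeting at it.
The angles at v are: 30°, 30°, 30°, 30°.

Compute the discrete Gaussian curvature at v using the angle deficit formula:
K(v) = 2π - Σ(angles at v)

Sum of angles = 120°. K = 360° - 120° = 240° = 4π/3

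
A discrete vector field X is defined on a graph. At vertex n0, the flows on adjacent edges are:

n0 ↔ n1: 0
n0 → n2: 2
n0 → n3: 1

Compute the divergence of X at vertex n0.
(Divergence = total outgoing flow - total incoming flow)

Divergence = sum of outgoing flows = 0 + 2 + 1 = 3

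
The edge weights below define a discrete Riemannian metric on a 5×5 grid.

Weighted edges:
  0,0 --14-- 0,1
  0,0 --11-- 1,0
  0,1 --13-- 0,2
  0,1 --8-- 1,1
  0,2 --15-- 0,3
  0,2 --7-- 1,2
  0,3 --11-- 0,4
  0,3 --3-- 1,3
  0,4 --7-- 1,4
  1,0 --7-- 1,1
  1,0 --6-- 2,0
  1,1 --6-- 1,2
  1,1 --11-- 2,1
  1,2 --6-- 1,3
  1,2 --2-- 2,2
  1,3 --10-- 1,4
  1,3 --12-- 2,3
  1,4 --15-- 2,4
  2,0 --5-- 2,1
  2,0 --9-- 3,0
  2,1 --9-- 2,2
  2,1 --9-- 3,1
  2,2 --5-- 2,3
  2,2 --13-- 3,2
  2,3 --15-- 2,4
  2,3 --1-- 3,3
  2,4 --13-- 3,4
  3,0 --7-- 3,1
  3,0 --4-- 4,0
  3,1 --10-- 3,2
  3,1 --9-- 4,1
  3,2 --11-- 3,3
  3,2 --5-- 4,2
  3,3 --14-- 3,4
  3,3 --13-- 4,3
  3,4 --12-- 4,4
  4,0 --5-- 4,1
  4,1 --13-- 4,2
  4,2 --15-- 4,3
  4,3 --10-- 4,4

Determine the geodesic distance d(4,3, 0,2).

Shortest path: 4,3 → 3,3 → 2,3 → 2,2 → 1,2 → 0,2, total weight = 28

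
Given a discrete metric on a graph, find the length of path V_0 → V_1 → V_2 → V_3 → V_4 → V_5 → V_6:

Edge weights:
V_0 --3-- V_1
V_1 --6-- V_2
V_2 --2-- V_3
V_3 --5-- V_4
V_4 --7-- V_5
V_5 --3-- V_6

Arc length = 3 + 6 + 2 + 5 + 7 + 3 = 26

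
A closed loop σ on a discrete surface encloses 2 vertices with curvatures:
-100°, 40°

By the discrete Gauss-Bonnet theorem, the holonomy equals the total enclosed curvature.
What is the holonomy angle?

Holonomy = total enclosed curvature = (-100°) + 40° = -60°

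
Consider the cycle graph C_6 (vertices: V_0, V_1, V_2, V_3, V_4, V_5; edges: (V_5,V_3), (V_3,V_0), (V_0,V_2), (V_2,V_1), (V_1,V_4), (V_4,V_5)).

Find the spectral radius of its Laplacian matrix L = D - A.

The cycle graph C_n has Laplacian eigenvalues λ_k = 2 − 2cos(2πk/n), k = 0, 1, …, n−1. Here n = 6:
k=0: 2 − 2cos(0) = 0.0; k=1: 2 − 2cos(π/3) = 1.0; k=2: 2 − 2cos(2π/3) = 3.0; k=3: 2 − 2cos(π) = 4.0; k=4: 2 − 2cos(4π/3) = 3.0; k=5: 2 − 2cos(5π/3) = 1.0.
Laplacian eigenvalues: [0.0, 1.0, 1.0, 3.0, 3.0, 4.0]. Largest eigenvalue (spectral radius) = 4.0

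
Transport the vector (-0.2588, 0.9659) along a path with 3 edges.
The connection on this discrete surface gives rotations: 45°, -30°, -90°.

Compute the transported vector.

Total rotation: 45° + (-30°) + (-90°) = -75°. Final vector: (0.8660, 0.5000)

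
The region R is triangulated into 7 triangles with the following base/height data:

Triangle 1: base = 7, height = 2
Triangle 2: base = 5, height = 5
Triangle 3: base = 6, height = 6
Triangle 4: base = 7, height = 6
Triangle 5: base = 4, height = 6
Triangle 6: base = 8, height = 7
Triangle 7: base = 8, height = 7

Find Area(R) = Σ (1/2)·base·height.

(1/2)×7×2 + (1/2)×5×5 + (1/2)×6×6 + (1/2)×7×6 + (1/2)×4×6 + (1/2)×8×7 + (1/2)×8×7 = 126.5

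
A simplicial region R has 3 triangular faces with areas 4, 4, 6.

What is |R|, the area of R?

4 + 4 + 6 = 14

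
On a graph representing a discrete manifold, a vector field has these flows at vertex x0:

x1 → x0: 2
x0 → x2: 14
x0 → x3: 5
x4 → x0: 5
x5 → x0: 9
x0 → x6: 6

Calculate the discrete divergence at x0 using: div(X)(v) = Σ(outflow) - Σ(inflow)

Divergence = sum of outgoing flows = (-2) + 14 + 5 + (-5) + (-9) + 6 = 9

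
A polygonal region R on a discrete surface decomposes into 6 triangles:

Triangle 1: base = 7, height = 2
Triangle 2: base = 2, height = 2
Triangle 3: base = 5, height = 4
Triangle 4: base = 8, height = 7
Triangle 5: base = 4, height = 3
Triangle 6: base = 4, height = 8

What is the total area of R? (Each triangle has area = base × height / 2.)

(1/2)×7×2 + (1/2)×2×2 + (1/2)×5×4 + (1/2)×8×7 + (1/2)×4×3 + (1/2)×4×8 = 69.0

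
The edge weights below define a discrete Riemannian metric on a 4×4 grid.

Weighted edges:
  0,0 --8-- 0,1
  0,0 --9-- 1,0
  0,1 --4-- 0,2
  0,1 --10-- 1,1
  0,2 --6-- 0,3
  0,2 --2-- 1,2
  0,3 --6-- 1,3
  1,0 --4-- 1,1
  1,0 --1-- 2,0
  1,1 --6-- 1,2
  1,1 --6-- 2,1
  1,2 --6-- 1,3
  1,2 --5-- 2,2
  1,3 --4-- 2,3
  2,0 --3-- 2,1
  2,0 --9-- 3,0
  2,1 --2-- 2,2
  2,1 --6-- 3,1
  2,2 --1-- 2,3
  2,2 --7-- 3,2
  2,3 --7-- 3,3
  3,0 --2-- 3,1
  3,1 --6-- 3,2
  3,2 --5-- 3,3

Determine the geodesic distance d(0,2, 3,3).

Shortest path: 0,2 → 1,2 → 2,2 → 2,3 → 3,3, total weight = 15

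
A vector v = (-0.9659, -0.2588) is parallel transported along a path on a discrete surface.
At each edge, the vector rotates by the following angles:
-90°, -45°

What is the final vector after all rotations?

Total rotation: (-90°) + (-45°) = -135°. Final vector: (0.5000, 0.8660)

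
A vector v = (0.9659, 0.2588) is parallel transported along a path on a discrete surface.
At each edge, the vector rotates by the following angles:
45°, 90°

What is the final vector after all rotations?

Total rotation: 45° + 90° = 135°. Final vector: (-0.8660, 0.5000)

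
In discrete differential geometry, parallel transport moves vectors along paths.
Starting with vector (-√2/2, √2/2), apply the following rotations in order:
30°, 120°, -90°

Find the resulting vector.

Total rotation: 30° + 120° + (-90°) = 60°. Final vector: (-0.9659, -0.2588)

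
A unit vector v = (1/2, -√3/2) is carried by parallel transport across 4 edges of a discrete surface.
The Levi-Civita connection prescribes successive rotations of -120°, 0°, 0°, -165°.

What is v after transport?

Total rotation: (-120°) + 0° + 0° + (-165°) = -285° ≡ 75° (mod 360°). Final vector: (0.9659, 0.2588)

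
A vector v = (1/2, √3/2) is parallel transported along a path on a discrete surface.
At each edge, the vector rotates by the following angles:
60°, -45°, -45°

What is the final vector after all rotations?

Total rotation: 60° + (-45°) + (-45°) = -30°. Final vector: (0.8660, 0.5000)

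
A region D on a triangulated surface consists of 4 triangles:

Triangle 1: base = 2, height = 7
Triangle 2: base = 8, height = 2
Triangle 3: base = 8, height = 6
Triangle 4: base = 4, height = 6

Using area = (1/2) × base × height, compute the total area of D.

(1/2)×2×7 + (1/2)×8×2 + (1/2)×8×6 + (1/2)×4×6 = 51.0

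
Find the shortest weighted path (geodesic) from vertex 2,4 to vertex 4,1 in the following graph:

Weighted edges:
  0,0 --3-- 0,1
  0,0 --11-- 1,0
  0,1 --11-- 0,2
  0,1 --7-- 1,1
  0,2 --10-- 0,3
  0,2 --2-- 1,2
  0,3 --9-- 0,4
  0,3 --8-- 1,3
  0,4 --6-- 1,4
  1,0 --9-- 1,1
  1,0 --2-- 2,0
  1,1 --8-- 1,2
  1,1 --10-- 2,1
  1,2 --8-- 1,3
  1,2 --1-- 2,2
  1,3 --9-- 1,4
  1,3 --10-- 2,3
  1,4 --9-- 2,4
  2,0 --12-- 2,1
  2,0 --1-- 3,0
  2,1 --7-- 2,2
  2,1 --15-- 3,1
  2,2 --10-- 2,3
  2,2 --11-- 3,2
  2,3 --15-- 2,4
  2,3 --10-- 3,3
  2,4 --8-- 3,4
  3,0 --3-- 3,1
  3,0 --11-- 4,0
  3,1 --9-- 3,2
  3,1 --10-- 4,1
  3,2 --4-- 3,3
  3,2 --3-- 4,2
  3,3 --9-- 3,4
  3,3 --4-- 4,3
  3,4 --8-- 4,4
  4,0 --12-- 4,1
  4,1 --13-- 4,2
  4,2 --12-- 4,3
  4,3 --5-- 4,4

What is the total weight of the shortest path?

Shortest path: 2,4 → 3,4 → 3,3 → 3,2 → 4,2 → 4,1, total weight = 37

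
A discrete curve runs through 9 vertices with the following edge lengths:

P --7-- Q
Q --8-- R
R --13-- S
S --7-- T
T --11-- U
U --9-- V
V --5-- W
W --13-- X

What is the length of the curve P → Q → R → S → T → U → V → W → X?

Arc length = 7 + 8 + 13 + 7 + 11 + 9 + 5 + 13 = 73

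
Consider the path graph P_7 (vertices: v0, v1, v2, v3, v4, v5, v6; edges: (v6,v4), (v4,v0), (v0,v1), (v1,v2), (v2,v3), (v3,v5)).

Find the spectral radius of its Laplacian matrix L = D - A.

The path graph P_n has Laplacian eigenvalues λ_k = 2 − 2cos(kπ/n), k = 0, 1, …, n−1. Here n = 7:
k=0: 2 − 2cos(0) = 0.0; k=1: 2 − 2cos(π/7) = 0.1981; k=2: 2 − 2cos(2π/7) = 0.753; k=3: 2 − 2cos(3π/7) = 1.555; k=4: 2 − 2cos(4π/7) = 2.445; k=5: 2 − 2cos(5π/7) = 3.247; k=6: 2 − 2cos(6π/7) = 3.8019.
Laplacian eigenvalues: [0.0, 0.1981, 0.753, 1.555, 2.445, 3.247, 3.8019]. Largest eigenvalue (spectral radius) = 3.8019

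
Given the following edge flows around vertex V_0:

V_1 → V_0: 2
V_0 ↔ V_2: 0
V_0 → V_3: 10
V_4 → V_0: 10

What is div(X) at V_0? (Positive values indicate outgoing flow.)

Divergence = sum of outgoing flows = (-2) + 0 + 10 + (-10) = -2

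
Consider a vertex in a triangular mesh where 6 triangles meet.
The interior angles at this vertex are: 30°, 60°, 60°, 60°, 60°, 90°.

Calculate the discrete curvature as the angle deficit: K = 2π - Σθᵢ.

Sum of angles = 360°. K = 360° - 360° = 0°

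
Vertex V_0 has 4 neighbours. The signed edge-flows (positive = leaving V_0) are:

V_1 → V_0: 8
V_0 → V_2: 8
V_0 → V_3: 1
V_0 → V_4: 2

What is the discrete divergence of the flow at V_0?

Divergence = sum of outgoing flows = (-8) + 8 + 1 + 2 = 3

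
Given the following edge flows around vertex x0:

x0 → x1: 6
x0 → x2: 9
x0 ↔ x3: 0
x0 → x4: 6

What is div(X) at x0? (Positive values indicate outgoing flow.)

Divergence = sum of outgoing flows = 6 + 9 + 0 + 6 = 21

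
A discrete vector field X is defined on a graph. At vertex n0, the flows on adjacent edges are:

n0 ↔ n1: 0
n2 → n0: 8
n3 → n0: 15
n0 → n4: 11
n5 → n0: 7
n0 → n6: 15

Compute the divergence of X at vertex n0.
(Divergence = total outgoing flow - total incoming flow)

Divergence = sum of outgoing flows = 0 + (-8) + (-15) + 11 + (-7) + 15 = -4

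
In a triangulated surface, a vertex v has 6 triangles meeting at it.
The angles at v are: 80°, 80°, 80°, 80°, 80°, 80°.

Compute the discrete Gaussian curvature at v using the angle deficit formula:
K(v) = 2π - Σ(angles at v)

Sum of angles = 480°. K = 360° - 480° = -120°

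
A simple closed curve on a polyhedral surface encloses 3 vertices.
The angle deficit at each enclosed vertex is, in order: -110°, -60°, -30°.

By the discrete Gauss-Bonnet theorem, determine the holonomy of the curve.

Holonomy = total enclosed curvature = (-110°) + (-60°) + (-30°) = -200°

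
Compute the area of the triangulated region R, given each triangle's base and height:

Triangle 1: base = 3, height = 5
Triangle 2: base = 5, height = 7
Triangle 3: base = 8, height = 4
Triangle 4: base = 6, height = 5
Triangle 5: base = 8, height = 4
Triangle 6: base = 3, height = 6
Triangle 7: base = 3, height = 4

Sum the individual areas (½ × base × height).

(1/2)×3×5 + (1/2)×5×7 + (1/2)×8×4 + (1/2)×6×5 + (1/2)×8×4 + (1/2)×3×6 + (1/2)×3×4 = 87.0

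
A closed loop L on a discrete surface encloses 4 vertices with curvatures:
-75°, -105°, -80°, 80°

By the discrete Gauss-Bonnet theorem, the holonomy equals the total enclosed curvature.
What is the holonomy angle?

Holonomy = total enclosed curvature = (-75°) + (-105°) + (-80°) + 80° = -180°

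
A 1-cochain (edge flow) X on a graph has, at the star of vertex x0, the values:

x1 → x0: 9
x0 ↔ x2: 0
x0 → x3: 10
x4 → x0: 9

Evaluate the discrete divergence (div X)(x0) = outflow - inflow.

Divergence = sum of outgoing flows = (-9) + 0 + 10 + (-9) = -8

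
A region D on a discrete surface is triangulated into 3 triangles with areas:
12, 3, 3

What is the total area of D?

12 + 3 + 3 = 18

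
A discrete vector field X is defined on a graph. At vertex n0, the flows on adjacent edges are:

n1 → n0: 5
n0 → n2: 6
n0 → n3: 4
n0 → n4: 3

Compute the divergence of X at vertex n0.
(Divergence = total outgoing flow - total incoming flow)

Divergence = sum of outgoing flows = (-5) + 6 + 4 + 3 = 8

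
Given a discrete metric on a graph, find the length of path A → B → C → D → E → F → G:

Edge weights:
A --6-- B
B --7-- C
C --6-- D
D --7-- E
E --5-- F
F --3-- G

Arc length = 6 + 7 + 6 + 7 + 5 + 3 = 34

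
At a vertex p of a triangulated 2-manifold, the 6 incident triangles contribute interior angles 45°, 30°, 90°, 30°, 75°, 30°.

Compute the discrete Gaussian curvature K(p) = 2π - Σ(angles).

Sum of angles = 300°. K = 360° - 300° = 60°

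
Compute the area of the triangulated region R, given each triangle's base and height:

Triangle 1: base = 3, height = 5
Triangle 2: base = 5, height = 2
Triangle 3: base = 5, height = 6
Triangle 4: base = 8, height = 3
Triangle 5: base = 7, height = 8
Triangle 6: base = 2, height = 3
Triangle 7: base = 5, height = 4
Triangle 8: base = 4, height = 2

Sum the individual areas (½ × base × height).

(1/2)×3×5 + (1/2)×5×2 + (1/2)×5×6 + (1/2)×8×3 + (1/2)×7×8 + (1/2)×2×3 + (1/2)×5×4 + (1/2)×4×2 = 84.5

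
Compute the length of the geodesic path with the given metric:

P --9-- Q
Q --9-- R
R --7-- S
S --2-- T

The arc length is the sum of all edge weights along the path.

Arc length = 9 + 9 + 7 + 2 = 27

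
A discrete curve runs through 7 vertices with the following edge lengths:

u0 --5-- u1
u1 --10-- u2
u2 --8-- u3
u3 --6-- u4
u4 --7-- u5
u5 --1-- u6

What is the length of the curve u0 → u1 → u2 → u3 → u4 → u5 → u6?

Arc length = 5 + 10 + 8 + 6 + 7 + 1 = 37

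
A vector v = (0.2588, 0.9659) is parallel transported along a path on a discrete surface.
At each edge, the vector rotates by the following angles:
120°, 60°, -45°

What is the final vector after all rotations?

Total rotation: 120° + 60° + (-45°) = 135°. Final vector: (-0.8660, -0.5000)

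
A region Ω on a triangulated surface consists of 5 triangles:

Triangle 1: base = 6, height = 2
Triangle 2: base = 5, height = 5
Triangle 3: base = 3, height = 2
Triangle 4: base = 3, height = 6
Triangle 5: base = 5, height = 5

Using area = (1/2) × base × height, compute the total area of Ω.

(1/2)×6×2 + (1/2)×5×5 + (1/2)×3×2 + (1/2)×3×6 + (1/2)×5×5 = 43.0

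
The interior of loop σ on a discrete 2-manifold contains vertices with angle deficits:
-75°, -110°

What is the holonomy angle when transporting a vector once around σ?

Holonomy = total enclosed curvature = (-75°) + (-110°) = -185°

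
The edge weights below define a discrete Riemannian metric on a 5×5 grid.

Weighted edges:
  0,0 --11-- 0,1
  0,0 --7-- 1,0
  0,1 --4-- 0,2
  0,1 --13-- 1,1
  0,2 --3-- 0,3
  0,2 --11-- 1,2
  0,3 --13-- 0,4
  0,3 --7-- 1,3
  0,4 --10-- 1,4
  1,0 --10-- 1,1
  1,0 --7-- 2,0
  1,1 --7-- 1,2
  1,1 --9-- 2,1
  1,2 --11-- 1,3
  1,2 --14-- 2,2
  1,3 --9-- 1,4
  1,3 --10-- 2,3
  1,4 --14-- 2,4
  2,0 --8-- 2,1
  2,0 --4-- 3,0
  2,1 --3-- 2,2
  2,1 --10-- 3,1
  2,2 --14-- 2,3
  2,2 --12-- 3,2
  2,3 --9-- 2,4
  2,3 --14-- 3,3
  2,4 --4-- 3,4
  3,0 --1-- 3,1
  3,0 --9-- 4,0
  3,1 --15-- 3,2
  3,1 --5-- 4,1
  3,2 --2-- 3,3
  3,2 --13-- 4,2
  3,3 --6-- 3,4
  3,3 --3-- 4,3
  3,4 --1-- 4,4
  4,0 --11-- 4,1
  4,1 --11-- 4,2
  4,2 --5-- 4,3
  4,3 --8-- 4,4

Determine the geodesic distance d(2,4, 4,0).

Shortest path: 2,4 → 3,4 → 3,3 → 3,2 → 3,1 → 3,0 → 4,0, total weight = 37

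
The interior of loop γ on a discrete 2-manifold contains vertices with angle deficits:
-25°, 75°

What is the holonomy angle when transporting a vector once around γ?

Holonomy = total enclosed curvature = (-25°) + 75° = 50°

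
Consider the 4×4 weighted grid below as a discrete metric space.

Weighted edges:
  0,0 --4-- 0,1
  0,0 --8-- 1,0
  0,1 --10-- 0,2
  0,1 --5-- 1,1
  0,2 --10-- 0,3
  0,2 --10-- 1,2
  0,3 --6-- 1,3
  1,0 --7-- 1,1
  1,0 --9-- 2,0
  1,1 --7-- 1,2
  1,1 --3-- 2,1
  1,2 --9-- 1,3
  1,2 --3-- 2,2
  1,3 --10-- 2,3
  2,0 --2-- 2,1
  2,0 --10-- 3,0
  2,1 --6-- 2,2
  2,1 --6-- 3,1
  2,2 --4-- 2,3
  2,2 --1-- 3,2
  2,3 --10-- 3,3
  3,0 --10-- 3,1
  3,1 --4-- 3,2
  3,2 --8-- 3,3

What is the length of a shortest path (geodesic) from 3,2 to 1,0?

Shortest path: 3,2 → 2,2 → 2,1 → 1,1 → 1,0, total weight = 17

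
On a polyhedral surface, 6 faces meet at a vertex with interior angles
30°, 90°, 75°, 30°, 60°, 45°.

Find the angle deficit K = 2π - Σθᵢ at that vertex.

Sum of angles = 330°. K = 360° - 330° = 30°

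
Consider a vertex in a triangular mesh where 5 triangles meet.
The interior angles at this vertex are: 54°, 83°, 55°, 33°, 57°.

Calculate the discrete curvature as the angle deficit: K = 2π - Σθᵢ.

Sum of angles = 282°. K = 360° - 282° = 78° = 13π/30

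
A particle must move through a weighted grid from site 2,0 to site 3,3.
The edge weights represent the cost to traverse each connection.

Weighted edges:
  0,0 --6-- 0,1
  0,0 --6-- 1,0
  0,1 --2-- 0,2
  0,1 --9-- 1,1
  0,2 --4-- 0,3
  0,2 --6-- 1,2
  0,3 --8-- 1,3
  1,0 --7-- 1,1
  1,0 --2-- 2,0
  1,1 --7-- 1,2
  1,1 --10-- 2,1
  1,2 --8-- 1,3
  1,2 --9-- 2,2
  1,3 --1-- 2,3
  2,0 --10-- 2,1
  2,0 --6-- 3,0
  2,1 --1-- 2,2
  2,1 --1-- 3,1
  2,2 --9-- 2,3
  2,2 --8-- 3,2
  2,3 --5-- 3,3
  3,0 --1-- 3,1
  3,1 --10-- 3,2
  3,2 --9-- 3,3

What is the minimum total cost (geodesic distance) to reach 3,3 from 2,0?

Shortest path: 2,0 → 3,0 → 3,1 → 2,1 → 2,2 → 2,3 → 3,3, total weight = 23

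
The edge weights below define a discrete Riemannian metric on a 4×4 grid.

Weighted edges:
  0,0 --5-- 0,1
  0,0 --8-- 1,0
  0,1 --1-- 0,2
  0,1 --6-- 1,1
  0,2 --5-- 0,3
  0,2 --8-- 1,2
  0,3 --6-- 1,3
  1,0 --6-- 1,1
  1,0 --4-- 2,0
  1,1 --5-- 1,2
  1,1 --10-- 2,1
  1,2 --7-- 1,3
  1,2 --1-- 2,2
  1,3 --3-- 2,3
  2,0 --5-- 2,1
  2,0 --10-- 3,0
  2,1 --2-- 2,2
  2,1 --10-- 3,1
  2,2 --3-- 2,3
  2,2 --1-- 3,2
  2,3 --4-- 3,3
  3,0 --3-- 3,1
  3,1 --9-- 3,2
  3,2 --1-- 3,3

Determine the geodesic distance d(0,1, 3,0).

Shortest path: 0,1 → 0,2 → 1,2 → 2,2 → 3,2 → 3,1 → 3,0, total weight = 23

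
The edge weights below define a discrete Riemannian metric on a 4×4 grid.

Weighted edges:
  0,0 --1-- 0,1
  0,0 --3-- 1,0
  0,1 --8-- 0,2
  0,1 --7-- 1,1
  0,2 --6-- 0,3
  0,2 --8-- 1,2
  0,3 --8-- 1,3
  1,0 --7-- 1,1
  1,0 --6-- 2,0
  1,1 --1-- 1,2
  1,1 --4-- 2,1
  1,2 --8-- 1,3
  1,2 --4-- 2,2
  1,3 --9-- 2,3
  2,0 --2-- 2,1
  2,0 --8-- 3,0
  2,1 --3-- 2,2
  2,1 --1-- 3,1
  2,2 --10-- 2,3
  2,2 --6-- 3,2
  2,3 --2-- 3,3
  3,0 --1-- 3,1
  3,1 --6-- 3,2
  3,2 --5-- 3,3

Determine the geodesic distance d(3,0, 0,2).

Shortest path: 3,0 → 3,1 → 2,1 → 1,1 → 1,2 → 0,2, total weight = 15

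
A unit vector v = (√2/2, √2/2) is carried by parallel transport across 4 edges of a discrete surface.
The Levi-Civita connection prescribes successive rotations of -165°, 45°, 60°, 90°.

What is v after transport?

Total rotation: (-165°) + 45° + 60° + 90° = 30°. Final vector: (0.2588, 0.9659)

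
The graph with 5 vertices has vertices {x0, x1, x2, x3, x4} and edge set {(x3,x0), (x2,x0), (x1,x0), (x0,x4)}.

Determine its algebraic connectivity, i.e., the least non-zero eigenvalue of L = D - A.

Degrees: deg(x0) = 4, deg(x1) = 1, deg(x2) = 1, deg(x3) = 1, deg(x4) = 1.
L = D − A with rows/columns ordered (x0, x1, x2, x3, x4):
  [ 4, -1, -1, -1, -1]
  [-1,  1,  0,  0,  0]
  [-1,  0,  1,  0,  0]
  [-1,  0,  0,  1,  0]
  [-1,  0,  0,  0,  1]
Characteristic polynomial: det(λI − L) = λ(λ − 1)³(λ − 5).
Roots: λ = 0; (λ − 1) = 0 ⇒ λ = 1 (multiplicity 3); (λ − 5) = 0 ⇒ λ = 5.
(Check: the roots sum (with multiplicity) to 8, matching trace L = Σdeg = 2·4 = 8.)
Laplacian eigenvalues: [0.0, 1.0, 1.0, 1.0, 5.0]. Algebraic connectivity (smallest non-zero eigenvalue) = 1.0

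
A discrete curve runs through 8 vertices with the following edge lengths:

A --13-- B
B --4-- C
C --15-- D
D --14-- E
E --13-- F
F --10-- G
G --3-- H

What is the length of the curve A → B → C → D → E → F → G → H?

Arc length = 13 + 4 + 15 + 14 + 13 + 10 + 3 = 72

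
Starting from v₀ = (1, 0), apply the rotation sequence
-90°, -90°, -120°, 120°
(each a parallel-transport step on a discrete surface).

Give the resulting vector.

Total rotation: (-90°) + (-90°) + (-120°) + 120° = -180° ≡ 180° (mod 360°). Final vector: (-1, 0)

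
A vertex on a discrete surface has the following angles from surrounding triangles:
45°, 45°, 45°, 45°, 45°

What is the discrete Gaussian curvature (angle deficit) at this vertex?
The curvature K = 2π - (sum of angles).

Sum of angles = 225°. K = 360° - 225° = 135°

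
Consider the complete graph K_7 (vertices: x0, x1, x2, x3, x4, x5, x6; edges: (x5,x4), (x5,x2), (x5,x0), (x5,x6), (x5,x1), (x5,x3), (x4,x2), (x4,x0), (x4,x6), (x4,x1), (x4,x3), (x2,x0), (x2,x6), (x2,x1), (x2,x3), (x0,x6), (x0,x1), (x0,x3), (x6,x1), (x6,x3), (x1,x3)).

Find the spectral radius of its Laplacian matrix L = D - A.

For the complete graph K_n, L = nI − J (J = all-ones matrix). J has eigenvalues n (once, eigenvector 𝟙) and 0 (multiplicity n−1), so L has eigenvalues 0 (once) and n (multiplicity n−1). Here n = 7: eigenvalue 0 once and 7 with multiplicity 6.
Laplacian eigenvalues: [0.0, 7.0, 7.0, 7.0, 7.0, 7.0, 7.0]. Largest eigenvalue (spectral radius) = 7.0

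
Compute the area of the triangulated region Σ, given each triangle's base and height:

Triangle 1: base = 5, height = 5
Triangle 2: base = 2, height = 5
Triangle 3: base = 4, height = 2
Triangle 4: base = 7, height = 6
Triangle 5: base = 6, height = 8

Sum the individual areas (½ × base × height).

(1/2)×5×5 + (1/2)×2×5 + (1/2)×4×2 + (1/2)×7×6 + (1/2)×6×8 = 66.5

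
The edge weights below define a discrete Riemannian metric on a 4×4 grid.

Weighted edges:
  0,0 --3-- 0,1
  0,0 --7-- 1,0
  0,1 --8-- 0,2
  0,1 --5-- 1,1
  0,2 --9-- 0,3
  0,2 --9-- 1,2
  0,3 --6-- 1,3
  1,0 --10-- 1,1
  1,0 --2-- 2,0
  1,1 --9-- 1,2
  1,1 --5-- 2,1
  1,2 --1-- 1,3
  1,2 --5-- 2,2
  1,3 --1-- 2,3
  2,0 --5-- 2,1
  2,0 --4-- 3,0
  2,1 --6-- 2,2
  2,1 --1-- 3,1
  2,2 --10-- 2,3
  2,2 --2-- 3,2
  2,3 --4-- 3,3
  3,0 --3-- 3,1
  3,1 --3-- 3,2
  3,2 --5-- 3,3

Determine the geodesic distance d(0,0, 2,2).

Shortest path: 0,0 → 0,1 → 1,1 → 2,1 → 2,2, total weight = 19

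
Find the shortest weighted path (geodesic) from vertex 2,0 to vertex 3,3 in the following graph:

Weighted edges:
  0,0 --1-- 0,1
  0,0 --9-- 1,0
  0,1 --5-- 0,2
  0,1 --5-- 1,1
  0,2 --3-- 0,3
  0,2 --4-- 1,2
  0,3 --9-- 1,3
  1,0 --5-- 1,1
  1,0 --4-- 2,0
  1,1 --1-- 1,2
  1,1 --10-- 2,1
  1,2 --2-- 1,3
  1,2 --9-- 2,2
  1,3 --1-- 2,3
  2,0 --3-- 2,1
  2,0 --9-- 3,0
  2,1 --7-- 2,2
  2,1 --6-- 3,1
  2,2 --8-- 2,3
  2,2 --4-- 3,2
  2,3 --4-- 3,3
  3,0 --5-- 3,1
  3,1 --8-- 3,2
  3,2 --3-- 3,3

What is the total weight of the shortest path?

Shortest path: 2,0 → 1,0 → 1,1 → 1,2 → 1,3 → 2,3 → 3,3, total weight = 17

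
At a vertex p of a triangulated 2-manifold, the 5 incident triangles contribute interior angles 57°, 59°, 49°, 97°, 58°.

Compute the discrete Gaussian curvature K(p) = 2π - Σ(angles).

Sum of angles = 320°. K = 360° - 320° = 40° = 2π/9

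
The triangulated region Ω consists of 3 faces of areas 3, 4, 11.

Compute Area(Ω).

3 + 4 + 11 = 18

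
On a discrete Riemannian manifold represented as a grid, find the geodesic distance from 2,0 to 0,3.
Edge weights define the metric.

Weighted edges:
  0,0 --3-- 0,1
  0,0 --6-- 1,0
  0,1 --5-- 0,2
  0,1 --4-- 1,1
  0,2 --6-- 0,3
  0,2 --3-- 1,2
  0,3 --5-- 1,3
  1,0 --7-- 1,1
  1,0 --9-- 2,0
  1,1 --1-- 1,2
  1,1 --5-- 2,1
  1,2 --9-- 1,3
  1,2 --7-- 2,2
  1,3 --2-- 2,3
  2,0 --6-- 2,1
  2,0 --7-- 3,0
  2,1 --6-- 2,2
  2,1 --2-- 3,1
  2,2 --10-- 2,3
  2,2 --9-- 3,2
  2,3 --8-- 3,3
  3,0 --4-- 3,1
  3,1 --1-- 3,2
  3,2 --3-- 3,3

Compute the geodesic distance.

Shortest path: 2,0 → 2,1 → 1,1 → 1,2 → 0,2 → 0,3, total weight = 21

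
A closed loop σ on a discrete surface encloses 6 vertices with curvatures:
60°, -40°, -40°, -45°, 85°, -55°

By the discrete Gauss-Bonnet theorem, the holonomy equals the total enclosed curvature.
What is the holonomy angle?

Holonomy = total enclosed curvature = 60° + (-40°) + (-40°) + (-45°) + 85° + (-55°) = -35°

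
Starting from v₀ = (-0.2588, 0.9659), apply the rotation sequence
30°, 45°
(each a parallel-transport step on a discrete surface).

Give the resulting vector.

Total rotation: 30° + 45° = 75°. Final vector: (-1, 0)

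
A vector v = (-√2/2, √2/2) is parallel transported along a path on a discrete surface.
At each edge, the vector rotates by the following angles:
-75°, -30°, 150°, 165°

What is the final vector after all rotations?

Total rotation: (-75°) + (-30°) + 150° + 165° = 210° ≡ -150° (mod 360°). Final vector: (0.9659, -0.2588)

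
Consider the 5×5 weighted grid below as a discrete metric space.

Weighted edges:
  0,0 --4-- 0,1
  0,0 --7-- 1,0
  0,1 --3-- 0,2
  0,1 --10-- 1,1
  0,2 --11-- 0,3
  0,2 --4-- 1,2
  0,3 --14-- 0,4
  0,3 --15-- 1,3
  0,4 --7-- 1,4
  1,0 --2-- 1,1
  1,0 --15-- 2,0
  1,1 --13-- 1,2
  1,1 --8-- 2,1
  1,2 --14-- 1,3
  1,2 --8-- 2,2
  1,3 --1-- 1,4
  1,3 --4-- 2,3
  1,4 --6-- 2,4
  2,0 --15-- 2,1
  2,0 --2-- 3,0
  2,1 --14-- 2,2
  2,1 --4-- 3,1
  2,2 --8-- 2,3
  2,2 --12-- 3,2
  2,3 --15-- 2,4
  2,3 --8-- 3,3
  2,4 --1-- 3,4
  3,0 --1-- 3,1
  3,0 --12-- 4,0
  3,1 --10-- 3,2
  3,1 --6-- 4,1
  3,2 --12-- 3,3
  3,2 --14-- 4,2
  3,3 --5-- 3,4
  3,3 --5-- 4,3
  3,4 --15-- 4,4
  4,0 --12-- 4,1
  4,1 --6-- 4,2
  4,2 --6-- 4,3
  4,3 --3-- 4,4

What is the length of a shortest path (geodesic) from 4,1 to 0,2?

Shortest path: 4,1 → 3,1 → 2,1 → 1,1 → 0,1 → 0,2, total weight = 31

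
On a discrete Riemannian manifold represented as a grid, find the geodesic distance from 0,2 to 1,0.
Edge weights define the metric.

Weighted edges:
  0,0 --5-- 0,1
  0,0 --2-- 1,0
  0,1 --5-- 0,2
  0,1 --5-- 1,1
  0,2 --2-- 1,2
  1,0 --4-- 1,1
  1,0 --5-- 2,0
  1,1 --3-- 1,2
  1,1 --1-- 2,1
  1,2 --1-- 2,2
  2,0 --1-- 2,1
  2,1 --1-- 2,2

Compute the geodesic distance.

Shortest path: 0,2 → 1,2 → 1,1 → 1,0, total weight = 9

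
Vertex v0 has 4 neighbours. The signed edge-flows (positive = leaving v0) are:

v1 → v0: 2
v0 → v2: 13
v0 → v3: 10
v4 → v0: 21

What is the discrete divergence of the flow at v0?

Divergence = sum of outgoing flows = (-2) + 13 + 10 + (-21) = 0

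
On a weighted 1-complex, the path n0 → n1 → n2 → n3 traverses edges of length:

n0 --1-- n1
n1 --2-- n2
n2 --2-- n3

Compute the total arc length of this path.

Arc length = 1 + 2 + 2 = 5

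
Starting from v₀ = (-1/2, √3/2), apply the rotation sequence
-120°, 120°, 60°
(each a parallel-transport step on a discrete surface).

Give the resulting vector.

Total rotation: (-120°) + 120° + 60° = 60°. Final vector: (-1, 0)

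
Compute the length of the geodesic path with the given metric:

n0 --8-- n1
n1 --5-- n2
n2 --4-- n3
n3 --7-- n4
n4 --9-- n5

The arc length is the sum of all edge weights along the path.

Arc length = 8 + 5 + 4 + 7 + 9 = 33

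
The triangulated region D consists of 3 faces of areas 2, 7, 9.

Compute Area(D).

2 + 7 + 9 = 18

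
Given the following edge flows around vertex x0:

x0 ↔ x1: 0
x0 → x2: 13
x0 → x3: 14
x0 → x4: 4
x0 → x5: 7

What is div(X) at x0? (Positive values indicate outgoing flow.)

Divergence = sum of outgoing flows = 0 + 13 + 14 + 4 + 7 = 38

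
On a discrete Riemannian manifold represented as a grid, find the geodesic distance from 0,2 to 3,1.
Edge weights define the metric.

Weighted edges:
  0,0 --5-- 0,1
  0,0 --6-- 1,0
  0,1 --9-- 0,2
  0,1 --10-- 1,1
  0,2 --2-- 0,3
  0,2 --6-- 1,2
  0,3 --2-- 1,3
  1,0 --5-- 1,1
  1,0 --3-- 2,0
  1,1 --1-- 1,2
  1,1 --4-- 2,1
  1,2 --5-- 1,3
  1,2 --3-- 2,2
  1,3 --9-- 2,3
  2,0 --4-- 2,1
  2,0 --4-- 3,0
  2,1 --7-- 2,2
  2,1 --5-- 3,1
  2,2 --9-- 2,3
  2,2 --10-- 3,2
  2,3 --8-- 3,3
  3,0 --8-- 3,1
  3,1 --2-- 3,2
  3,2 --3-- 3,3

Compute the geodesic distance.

Shortest path: 0,2 → 1,2 → 1,1 → 2,1 → 3,1, total weight = 16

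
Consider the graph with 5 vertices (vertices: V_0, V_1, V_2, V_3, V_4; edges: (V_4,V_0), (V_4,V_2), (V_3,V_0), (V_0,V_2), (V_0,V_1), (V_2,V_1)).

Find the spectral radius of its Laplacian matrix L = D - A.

Degrees: deg(V_0) = 4, deg(V_1) = 2, deg(V_2) = 3, deg(V_3) = 1, deg(V_4) = 2.
L = D − A with rows/columns ordered (V_0, V_1, V_2, V_3, V_4):
  [ 4, -1, -1, -1, -1]
  [-1,  2, -1,  0,  0]
  [-1, -1,  3,  0, -1]
  [-1,  0,  0,  1,  0]
  [-1,  0, -1,  0,  2]
Characteristic polynomial: det(λI − L) = λ(λ − 1)(λ − 2)(λ − 4)(λ − 5).
Roots: λ = 0; (λ − 1) = 0 ⇒ λ = 1; (λ − 2) = 0 ⇒ λ = 2; (λ − 4) = 0 ⇒ λ = 4; (λ − 5) = 0 ⇒ λ = 5.
(Check: the roots sum (with multiplicity) to 12, matching trace L = Σdeg = 2·6 = 12.)
Laplacian eigenvalues: [0.0, 1.0, 2.0, 4.0, 5.0]. Largest eigenvalue (spectral radius) = 5.0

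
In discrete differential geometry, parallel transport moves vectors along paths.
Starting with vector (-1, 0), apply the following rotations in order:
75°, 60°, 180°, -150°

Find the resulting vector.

Total rotation: 75° + 60° + 180° + (-150°) = 165°. Final vector: (0.9659, -0.2588)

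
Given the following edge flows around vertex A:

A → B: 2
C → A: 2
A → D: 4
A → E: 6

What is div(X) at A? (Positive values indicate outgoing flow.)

Divergence = sum of outgoing flows = 2 + (-2) + 4 + 6 = 10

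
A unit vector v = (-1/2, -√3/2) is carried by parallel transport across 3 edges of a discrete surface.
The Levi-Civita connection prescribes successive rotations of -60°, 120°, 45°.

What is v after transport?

Total rotation: (-60°) + 120° + 45° = 105°. Final vector: (0.9659, -0.2588)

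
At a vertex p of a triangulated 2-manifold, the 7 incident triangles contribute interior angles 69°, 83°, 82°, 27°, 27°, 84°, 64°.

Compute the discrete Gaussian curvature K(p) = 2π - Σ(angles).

Sum of angles = 436°. K = 360° - 436° = -76° = -19π/45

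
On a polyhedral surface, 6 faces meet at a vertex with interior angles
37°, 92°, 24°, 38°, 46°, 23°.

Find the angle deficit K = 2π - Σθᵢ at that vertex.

Sum of angles = 260°. K = 360° - 260° = 100° = 5π/9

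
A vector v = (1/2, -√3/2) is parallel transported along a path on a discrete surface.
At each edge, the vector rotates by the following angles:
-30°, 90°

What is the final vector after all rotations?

Total rotation: (-30°) + 90° = 60°. Final vector: (1, 0)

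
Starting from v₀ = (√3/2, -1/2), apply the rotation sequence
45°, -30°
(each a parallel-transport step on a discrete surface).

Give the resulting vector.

Total rotation: 45° + (-30°) = 15°. Final vector: (0.9659, -0.2588)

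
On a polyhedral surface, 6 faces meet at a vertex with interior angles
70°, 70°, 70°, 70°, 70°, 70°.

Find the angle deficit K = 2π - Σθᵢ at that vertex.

Sum of angles = 420°. K = 360° - 420° = -60°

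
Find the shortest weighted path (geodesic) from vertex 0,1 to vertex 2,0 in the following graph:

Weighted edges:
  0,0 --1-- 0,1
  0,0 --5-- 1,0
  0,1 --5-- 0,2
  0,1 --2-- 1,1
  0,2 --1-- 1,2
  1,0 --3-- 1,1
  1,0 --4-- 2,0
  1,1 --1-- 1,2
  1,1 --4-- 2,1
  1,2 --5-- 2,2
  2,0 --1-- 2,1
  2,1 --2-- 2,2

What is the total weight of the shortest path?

Shortest path: 0,1 → 1,1 → 2,1 → 2,0, total weight = 7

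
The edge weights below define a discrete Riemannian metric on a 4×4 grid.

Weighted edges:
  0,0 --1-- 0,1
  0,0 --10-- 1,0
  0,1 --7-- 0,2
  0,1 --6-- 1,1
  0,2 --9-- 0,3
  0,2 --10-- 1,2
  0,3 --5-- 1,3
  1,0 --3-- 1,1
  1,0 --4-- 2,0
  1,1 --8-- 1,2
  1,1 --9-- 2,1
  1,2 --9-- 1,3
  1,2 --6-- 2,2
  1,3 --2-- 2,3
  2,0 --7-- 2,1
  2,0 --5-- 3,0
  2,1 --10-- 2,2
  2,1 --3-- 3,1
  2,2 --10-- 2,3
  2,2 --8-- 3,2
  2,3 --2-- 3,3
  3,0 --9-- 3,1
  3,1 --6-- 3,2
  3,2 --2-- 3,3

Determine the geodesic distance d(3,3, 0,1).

Shortest path: 3,3 → 2,3 → 1,3 → 0,3 → 0,2 → 0,1, total weight = 25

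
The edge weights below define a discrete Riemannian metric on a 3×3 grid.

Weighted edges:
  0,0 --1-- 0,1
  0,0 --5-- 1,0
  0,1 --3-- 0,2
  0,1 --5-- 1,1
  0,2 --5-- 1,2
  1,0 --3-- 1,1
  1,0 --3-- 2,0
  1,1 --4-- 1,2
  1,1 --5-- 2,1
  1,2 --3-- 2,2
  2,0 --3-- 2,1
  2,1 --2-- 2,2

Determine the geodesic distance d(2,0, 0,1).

Shortest path: 2,0 → 1,0 → 0,0 → 0,1, total weight = 9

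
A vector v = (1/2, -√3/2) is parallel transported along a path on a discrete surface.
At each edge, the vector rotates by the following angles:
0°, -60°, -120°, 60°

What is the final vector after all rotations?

Total rotation: 0° + (-60°) + (-120°) + 60° = -120°. Final vector: (-1, 0)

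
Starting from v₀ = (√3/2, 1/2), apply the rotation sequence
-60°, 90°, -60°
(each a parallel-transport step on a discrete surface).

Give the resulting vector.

Total rotation: (-60°) + 90° + (-60°) = -30°. Final vector: (1, 0)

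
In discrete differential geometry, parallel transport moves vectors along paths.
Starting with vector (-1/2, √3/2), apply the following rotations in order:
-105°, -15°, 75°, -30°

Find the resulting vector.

Total rotation: (-105°) + (-15°) + 75° + (-30°) = -75°. Final vector: (0.7071, 0.7071)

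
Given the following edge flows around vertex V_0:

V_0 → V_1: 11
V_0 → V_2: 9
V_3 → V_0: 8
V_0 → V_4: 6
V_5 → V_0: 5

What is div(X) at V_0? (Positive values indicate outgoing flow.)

Divergence = sum of outgoing flows = 11 + 9 + (-8) + 6 + (-5) = 13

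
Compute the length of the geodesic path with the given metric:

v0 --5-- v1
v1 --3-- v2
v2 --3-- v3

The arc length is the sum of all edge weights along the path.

Arc length = 5 + 3 + 3 = 11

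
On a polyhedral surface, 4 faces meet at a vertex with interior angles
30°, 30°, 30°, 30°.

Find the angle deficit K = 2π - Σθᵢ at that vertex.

Sum of angles = 120°. K = 360° - 120° = 240° = 4π/3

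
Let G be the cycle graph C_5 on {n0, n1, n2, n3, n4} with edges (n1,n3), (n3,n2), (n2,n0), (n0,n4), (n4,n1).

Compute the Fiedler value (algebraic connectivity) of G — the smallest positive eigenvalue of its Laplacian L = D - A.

The cycle graph C_n has Laplacian eigenvalues λ_k = 2 − 2cos(2πk/n), k = 0, 1, …, n−1. Here n = 5:
k=0: 2 − 2cos(0) = 0.0; k=1: 2 − 2cos(2π/5) = 1.382; k=2: 2 − 2cos(4π/5) = 3.618; k=3: 2 − 2cos(6π/5) = 3.618; k=4: 2 − 2cos(8π/5) = 1.382.
Laplacian eigenvalues: [0.0, 1.382, 1.382, 3.618, 3.618]. Algebraic connectivity (smallest non-zero eigenvalue) = 1.382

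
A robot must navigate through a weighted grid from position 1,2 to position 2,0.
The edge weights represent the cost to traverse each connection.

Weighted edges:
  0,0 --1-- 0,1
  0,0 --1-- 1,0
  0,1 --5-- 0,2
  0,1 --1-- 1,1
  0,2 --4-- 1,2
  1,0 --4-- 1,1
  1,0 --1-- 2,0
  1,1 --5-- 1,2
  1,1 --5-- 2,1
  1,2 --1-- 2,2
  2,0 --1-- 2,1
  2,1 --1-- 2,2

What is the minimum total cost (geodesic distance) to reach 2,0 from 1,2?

Shortest path: 1,2 → 2,2 → 2,1 → 2,0, total weight = 3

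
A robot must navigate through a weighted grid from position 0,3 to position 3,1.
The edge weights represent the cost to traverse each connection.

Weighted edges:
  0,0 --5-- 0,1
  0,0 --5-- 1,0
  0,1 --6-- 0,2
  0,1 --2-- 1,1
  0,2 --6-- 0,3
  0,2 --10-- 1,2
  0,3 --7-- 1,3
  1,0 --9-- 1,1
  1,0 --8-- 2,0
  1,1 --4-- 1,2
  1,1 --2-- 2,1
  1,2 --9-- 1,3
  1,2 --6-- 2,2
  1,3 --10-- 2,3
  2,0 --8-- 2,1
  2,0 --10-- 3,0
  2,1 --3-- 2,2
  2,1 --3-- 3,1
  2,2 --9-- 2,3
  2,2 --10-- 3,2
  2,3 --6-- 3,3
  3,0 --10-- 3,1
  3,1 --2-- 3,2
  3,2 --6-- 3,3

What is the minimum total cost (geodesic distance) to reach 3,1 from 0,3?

Shortest path: 0,3 → 0,2 → 0,1 → 1,1 → 2,1 → 3,1, total weight = 19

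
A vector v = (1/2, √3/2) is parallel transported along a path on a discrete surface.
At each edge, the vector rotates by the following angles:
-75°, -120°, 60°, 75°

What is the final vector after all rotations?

Total rotation: (-75°) + (-120°) + 60° + 75° = -60°. Final vector: (1, 0)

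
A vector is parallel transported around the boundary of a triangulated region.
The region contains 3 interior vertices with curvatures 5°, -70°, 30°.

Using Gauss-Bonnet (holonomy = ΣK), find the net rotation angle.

Holonomy = total enclosed curvature = 5° + (-70°) + 30° = -35°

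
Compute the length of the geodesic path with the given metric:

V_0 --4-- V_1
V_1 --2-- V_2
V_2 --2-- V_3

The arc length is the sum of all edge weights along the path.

Arc length = 4 + 2 + 2 = 8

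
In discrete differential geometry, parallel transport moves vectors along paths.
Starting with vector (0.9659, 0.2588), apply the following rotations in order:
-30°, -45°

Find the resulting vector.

Total rotation: (-30°) + (-45°) = -75°. Final vector: (0.5000, -0.8660)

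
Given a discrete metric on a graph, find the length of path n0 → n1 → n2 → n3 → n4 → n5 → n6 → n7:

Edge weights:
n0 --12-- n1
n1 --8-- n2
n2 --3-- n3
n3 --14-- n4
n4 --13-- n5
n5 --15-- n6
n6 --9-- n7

Arc length = 12 + 8 + 3 + 14 + 13 + 15 + 9 = 74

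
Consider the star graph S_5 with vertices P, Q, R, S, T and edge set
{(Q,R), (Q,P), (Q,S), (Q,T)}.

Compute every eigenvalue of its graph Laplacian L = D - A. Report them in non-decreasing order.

The star S_5 is the complete bipartite graph K_{1,4} (one hub of degree 4, 4 leaves of degree 1). The Laplacian spectrum of K_{p,q} is 0, p (multiplicity q−1), q (multiplicity p−1), p+q. With p = 1, q = 4: 0 once, 1 with multiplicity 3, and 5 once. (Check: trace L = sum of degrees = 8 = 3·1 + 5.)
Laplacian eigenvalues (increasing order): [0.0, 1.0, 1.0, 1.0, 5.0]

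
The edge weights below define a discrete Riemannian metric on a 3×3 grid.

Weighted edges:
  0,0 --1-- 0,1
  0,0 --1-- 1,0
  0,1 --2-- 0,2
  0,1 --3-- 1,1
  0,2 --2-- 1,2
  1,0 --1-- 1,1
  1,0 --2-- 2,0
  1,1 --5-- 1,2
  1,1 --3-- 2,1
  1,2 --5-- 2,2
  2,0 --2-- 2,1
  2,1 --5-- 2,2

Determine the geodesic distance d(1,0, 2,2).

Shortest path: 1,0 → 1,1 → 2,1 → 2,2, total weight = 9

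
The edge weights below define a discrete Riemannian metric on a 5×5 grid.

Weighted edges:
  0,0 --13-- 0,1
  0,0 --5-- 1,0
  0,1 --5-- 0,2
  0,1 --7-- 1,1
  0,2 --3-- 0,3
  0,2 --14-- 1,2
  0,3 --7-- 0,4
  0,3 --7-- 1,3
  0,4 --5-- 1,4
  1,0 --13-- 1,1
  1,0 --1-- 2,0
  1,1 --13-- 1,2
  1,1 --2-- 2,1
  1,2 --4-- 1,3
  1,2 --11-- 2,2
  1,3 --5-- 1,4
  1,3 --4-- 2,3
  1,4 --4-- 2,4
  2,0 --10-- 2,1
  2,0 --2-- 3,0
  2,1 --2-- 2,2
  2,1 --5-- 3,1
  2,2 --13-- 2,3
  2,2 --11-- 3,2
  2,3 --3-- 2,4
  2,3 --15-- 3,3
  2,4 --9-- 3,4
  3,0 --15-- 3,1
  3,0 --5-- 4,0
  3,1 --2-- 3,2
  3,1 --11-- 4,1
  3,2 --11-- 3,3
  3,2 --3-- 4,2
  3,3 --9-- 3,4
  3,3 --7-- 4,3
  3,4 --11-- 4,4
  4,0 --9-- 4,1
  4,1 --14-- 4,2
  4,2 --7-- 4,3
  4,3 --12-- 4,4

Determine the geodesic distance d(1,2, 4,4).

Shortest path: 1,2 → 1,3 → 2,3 → 2,4 → 3,4 → 4,4, total weight = 31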